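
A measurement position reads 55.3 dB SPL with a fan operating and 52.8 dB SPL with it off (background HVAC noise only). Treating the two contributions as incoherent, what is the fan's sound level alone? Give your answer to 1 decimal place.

51.7 dB SPL

Subtract intensities: L_src = 10·log₁₀(10^(L_total/10) − 10^(L_bg/10)).
L_src = 10·log₁₀(10^(55.3/10) − 10^(52.8/10)) = 10·log₁₀(148300) = 51.7 dB SPL.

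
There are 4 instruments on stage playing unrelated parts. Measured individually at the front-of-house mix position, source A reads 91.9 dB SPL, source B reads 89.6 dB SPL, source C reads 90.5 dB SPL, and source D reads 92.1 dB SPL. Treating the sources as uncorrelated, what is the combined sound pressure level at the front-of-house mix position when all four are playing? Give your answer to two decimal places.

Uncorrelated sources add in intensity (power), not in dB.
L_total = 10·log₁₀(10^(91.9/10) + 10^(89.6/10) + 10^(90.5/10) + 10^(92.1/10)) = 10·log₁₀(5205000000) = 97.16 dB SPL.

97.16 dB SPL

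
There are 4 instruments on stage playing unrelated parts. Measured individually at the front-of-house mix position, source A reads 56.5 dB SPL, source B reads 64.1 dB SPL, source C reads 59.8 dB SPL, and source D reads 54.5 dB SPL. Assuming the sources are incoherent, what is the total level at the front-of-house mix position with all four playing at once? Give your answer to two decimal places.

Uncorrelated sources add in intensity (power), not in dB.
L_total = 10·log₁₀(10^(56.5/10) + 10^(64.1/10) + 10^(59.8/10) + 10^(54.5/10)) = 10·log₁₀(4254000) = 66.29 dB SPL.

66.29 dB SPL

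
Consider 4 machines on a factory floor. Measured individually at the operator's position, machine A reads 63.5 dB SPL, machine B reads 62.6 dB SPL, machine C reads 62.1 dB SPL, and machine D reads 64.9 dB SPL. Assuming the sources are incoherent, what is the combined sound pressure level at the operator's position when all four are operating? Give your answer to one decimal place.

69.4 dB SPL

Add the sources as powers (linear), then convert back to dB:
L_total = 10·log₁₀(10^(63.5/10) + 10^(62.6/10) + 10^(62.1/10) + 10^(64.9/10)) = 10·log₁₀(8771000) = 69.4 dB SPL.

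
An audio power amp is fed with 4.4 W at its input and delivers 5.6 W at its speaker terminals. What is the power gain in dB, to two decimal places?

For a power ratio, dB = 10·log₁₀(P₂/P₁).
10·log₁₀(5.6/4.4) = 10·log₁₀(1.273) = 1.05 dB.

1.05 dB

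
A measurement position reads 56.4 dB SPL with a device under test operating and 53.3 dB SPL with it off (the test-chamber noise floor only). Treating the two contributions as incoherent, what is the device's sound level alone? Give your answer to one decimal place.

Background correction is a power subtraction:
L_src = 10·log₁₀(10^(56.4/10) − 10^(53.3/10)) = 10·log₁₀(222700) = 53.5 dB SPL.

53.5 dB SPL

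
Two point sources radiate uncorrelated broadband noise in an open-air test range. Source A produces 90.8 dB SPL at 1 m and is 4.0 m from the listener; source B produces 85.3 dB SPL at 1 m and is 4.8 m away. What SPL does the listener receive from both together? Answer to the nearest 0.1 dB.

79.5 dB SPL

At the listener: L_A = 90.8 − 20·log₁₀(4.0) = 78.76 dB; L_B = 85.3 − 20·log₁₀(4.8) = 71.68 dB.
Combined: 10·log₁₀(10^(78.76/10)+10^(71.68/10)) = 79.5 dB SPL.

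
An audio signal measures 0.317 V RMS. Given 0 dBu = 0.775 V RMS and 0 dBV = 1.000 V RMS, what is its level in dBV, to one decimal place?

dBV = 20·log₁₀(V / 1.000 V).
20·log₁₀(0.317/1.000) = -10.0 dBV.

-10.0 dBV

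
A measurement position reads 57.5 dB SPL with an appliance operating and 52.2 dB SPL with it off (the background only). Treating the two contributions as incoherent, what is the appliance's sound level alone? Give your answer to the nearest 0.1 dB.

56.0 dB SPL

Background correction is a power subtraction:
L_src = 10·log₁₀(10^(57.5/10) − 10^(52.2/10)) = 10·log₁₀(396400) = 56.0 dB SPL.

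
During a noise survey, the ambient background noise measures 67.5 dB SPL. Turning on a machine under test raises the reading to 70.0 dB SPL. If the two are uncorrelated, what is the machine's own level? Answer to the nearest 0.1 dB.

Background correction is a power subtraction:
L_src = 10·log₁₀(10^(70.0/10) − 10^(67.5/10)) = 10·log₁₀(4377000) = 66.4 dB SPL.

66.4 dB SPL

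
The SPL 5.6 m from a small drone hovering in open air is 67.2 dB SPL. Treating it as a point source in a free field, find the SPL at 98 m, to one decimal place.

42.3 dB SPL

Inverse-square spreading gives ΔL = −20·log₁₀(d₂/d₁).
ΔL = −20·log₁₀(98/5.6) = -24.86 dB, so L₂ = 67.2 + (-24.86) = 42.3 dB SPL.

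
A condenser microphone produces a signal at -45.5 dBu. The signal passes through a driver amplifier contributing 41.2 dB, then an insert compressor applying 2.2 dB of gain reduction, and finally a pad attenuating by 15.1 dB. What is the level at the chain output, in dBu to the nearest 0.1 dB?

Gain stages sum in dB:
-45.5 + 41.2 − 2.2 − 15.1 = -21.6 dBu.

-21.6 dBu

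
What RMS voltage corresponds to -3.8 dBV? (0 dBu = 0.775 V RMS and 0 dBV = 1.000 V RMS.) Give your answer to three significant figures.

0.646 V

V = 1.000 V × 10^(-3.8/20).
= 1.000 × 0.6457 = 0.646 V.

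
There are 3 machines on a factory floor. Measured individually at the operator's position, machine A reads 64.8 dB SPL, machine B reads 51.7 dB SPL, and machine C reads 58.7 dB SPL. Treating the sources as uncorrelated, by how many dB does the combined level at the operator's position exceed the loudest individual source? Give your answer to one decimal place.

1.1 dB

Uncorrelated sources add in intensity (power), not in dB.
L_total = 10·log₁₀(10^(64.8/10) + 10^(51.7/10) + 10^(58.7/10)) = 65.92 dB SPL.
Excess over the loudest (64.8 dB): 65.92 − 64.8 = 1.1 dB.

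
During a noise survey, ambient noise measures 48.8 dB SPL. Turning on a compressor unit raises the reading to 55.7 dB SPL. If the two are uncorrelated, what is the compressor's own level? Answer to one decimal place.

Subtract intensities: L_src = 10·log₁₀(10^(L_total/10) − 10^(L_bg/10)).
L_src = 10·log₁₀(10^(55.7/10) − 10^(48.8/10)) = 10·log₁₀(295700) = 54.7 dB SPL.

54.7 dB SPL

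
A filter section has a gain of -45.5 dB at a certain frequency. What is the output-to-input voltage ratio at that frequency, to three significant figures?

Voltage ratio = 10^(dB/20).
10^(-45.5/20) = 10^(-2.275) = 0.00531.

0.00531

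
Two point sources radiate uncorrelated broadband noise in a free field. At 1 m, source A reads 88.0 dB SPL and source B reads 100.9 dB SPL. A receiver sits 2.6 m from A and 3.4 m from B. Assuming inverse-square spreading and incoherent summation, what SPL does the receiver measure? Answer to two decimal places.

90.64 dB SPL

At the listener: L_A = 88.0 − 20·log₁₀(2.6) = 79.701 dB; L_B = 100.9 − 20·log₁₀(3.4) = 90.270 dB.
Combined: 10·log₁₀(10^(79.701/10)+10^(90.270/10)) = 90.64 dB SPL.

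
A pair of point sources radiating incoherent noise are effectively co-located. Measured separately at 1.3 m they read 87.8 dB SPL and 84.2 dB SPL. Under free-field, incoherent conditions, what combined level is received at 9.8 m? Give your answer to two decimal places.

Combined at 1.3 m: 10·log₁₀(10^(87.8/10)+10^(84.2/10)) = 89.373 dB SPL.
Then apply −20·log₁₀(9.8/1.3) = -17.546 dB → 71.83 dB SPL.

71.83 dB SPL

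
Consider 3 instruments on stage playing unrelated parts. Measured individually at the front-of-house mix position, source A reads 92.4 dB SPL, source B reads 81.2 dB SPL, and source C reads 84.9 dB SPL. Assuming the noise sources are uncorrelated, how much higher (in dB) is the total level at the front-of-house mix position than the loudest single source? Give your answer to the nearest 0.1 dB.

Uncorrelated sources add in intensity (power), not in dB.
L_total = 10·log₁₀(10^(92.4/10) + 10^(81.2/10) + 10^(84.9/10)) = 93.38 dB SPL.
Excess over the loudest (92.4 dB): 93.38 − 92.4 = 1.0 dB.

1.0 dB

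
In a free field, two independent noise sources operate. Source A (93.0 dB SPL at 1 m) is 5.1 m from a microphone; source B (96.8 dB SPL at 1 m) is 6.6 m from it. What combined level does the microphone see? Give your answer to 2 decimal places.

82.71 dB SPL

At the listener: L_A = 93.0 − 20·log₁₀(5.1) = 78.849 dB; L_B = 96.8 − 20·log₁₀(6.6) = 80.409 dB.
Combined: 10·log₁₀(10^(78.849/10)+10^(80.409/10)) = 82.71 dB SPL.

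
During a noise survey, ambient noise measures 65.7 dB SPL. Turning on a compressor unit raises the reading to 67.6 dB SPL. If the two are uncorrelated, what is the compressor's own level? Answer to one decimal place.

63.1 dB SPL

Remove the background by subtracting linear intensities:
L_src = 10·log₁₀(10^(67.6/10) − 10^(65.7/10)) = 10·log₁₀(2039000) = 63.1 dB SPL.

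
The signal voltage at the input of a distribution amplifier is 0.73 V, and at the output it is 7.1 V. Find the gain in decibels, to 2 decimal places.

19.76 dB

For a voltage ratio, dB = 20·log₁₀(V₂/V₁).
20·log₁₀(7.1/0.73) = 20·log₁₀(9.726) = 19.76 dB.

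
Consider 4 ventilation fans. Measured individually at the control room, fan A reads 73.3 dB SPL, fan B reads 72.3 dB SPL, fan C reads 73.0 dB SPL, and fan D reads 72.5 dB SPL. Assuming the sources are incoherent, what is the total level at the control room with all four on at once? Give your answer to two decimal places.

78.81 dB SPL

Uncorrelated sources add in intensity (power), not in dB.
L_total = 10·log₁₀(10^(73.3/10) + 10^(72.3/10) + 10^(73.0/10) + 10^(72.5/10)) = 10·log₁₀(76100000) = 78.81 dB SPL.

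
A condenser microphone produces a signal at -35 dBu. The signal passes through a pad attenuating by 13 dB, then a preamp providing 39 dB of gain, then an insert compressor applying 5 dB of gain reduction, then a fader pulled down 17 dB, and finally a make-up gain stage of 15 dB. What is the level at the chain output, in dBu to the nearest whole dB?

-16 dBu

Gain stages sum in dB:
-35 − 13 + 39 − 5 − 17 + 15 = -16 dBu.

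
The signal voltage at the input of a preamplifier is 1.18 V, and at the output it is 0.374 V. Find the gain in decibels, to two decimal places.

-9.98 dB

Voltage is an amplitude quantity, so gain = 20·log₁₀(V_out/V_in).
20·log₁₀(0.374/1.18) = 20·log₁₀(0.3169) = -9.98 dB.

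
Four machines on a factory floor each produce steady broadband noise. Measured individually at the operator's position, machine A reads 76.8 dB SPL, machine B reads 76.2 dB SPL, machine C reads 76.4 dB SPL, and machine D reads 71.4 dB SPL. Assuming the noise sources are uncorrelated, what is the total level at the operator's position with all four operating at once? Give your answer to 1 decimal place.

81.7 dB SPL

Uncorrelated sources add in intensity (power), not in dB.
L_total = 10·log₁₀(10^(76.8/10) + 10^(76.2/10) + 10^(76.4/10) + 10^(71.4/10)) = 10·log₁₀(147000000) = 81.7 dB SPL.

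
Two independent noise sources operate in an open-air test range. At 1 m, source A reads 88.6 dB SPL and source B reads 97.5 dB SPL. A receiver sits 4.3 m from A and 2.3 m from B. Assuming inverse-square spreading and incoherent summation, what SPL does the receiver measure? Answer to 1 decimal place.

90.4 dB SPL

At the listener: L_A = 88.6 − 20·log₁₀(4.3) = 75.93 dB; L_B = 97.5 − 20·log₁₀(2.3) = 90.27 dB.
Combined: 10·log₁₀(10^(75.93/10)+10^(90.27/10)) = 90.4 dB SPL.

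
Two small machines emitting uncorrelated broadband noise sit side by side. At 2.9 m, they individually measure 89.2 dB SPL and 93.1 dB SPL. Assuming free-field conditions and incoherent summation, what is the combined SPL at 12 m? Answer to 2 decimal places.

Combined at 2.9 m: 10·log₁₀(10^(89.2/10)+10^(93.1/10)) = 94.584 dB SPL.
Then apply −20·log₁₀(12/2.9) = -12.336 dB → 82.25 dB SPL.

82.25 dB SPL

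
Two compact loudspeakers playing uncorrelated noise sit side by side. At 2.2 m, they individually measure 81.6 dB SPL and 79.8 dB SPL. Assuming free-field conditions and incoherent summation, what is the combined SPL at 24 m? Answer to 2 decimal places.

63.05 dB SPL

Combined at 2.2 m: 10·log₁₀(10^(81.6/10)+10^(79.8/10)) = 83.803 dB SPL.
Then apply −20·log₁₀(24/2.2) = -20.756 dB → 63.05 dB SPL.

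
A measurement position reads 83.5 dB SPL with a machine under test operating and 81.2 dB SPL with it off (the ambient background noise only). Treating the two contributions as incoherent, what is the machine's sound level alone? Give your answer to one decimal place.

Subtract intensities: L_src = 10·log₁₀(10^(L_total/10) − 10^(L_bg/10)).
L_src = 10·log₁₀(10^(83.5/10) − 10^(81.2/10)) = 10·log₁₀(92050000) = 79.6 dB SPL.

79.6 dB SPL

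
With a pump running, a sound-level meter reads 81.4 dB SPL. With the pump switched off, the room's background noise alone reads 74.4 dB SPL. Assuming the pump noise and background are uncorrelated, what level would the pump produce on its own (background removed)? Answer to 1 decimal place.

Background correction is a power subtraction:
L_src = 10·log₁₀(10^(81.4/10) − 10^(74.4/10)) = 10·log₁₀(110500000) = 80.4 dB SPL.

80.4 dB SPL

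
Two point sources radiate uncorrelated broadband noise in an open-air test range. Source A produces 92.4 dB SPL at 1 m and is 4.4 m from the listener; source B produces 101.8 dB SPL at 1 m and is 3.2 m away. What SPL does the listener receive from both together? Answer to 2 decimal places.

At the listener: L_A = 92.4 − 20·log₁₀(4.4) = 79.531 dB; L_B = 101.8 − 20·log₁₀(3.2) = 91.697 dB.
Combined: 10·log₁₀(10^(79.531/10)+10^(91.697/10)) = 91.95 dB SPL.

91.95 dB SPL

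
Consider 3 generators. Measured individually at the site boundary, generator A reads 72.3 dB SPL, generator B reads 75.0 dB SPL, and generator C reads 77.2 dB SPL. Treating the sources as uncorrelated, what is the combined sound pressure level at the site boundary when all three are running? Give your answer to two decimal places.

Incoherent sources sum as intensities:
L_total = 10·log₁₀(10^(72.3/10) + 10^(75.0/10) + 10^(77.2/10)) = 10·log₁₀(101100000) = 80.05 dB SPL.

80.05 dB SPL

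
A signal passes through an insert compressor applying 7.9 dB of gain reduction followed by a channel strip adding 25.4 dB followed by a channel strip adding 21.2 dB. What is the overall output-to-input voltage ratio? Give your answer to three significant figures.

Net gain = (−7.9) + 25.4 + 21.2 = 38.7 dB.
Voltage ratio = 10^(38.7/20) = 86.1.

86.1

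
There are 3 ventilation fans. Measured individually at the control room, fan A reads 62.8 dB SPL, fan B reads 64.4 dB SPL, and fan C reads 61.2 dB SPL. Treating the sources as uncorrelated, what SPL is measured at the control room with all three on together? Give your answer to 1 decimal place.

67.8 dB SPL

Uncorrelated sources add in intensity (power), not in dB.
L_total = 10·log₁₀(10^(62.8/10) + 10^(64.4/10) + 10^(61.2/10)) = 10·log₁₀(5978000) = 67.8 dB SPL.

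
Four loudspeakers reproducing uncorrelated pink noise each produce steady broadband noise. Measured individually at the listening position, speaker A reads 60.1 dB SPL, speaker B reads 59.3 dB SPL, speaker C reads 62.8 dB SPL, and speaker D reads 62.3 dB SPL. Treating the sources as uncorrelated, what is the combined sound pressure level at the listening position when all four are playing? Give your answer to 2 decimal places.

Add the sources as powers (linear), then convert back to dB:
L_total = 10·log₁₀(10^(60.1/10) + 10^(59.3/10) + 10^(62.8/10) + 10^(62.3/10)) = 10·log₁₀(5478000) = 67.39 dB SPL.

67.39 dB SPL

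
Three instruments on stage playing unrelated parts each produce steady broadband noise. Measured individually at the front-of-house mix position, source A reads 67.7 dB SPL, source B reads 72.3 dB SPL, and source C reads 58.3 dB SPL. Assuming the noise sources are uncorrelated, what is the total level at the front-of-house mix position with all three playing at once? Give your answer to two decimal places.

Add the sources as powers (linear), then convert back to dB:
L_total = 10·log₁₀(10^(67.7/10) + 10^(72.3/10) + 10^(58.3/10)) = 10·log₁₀(23550000) = 73.72 dB SPL.

73.72 dB SPL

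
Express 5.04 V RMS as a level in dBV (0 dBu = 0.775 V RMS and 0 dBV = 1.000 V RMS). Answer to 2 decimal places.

dBV = 20·log₁₀(V / 1.000 V).
20·log₁₀(5.04/1.000) = +14.05 dBV.

+14.05 dBV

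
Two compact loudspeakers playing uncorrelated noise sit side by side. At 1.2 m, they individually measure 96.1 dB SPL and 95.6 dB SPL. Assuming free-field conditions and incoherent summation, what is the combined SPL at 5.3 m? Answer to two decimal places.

85.97 dB SPL

Combined at 1.2 m: 10·log₁₀(10^(96.1/10)+10^(95.6/10)) = 98.867 dB SPL.
Then apply −20·log₁₀(5.3/1.2) = -12.902 dB → 85.97 dB SPL.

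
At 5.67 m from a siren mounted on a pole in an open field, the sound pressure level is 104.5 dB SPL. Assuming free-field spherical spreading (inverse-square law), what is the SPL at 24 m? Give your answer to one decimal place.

Free-field point source: level drops by 20·log₁₀ of the distance ratio.
ΔL = −20·log₁₀(24/5.67) = -12.53 dB, so L₂ = 104.5 + (-12.53) = 92.0 dB SPL.

92.0 dB SPL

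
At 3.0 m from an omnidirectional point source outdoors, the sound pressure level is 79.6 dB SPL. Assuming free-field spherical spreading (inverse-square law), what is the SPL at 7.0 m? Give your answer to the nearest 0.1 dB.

72.2 dB SPL

For a point source in a free field, ΔL = −20·log₁₀(d₂/d₁).
ΔL = −20·log₁₀(7.0/3.0) = -7.36 dB, so L₂ = 79.6 + (-7.36) = 72.2 dB SPL.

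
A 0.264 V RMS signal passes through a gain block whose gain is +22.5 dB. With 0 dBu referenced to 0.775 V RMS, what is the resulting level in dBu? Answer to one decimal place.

Input level: 20·log₁₀(0.264/0.775) = -9.35 dBu.
Output: -9.35 + 22.5 = +13.1 dBu.

+13.1 dBu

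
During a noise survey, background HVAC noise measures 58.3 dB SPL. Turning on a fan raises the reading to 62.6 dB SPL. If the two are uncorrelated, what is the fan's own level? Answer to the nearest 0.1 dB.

Remove the background by subtracting linear intensities:
L_src = 10·log₁₀(10^(62.6/10) − 10^(58.3/10)) = 10·log₁₀(1144000) = 60.6 dB SPL.

60.6 dB SPL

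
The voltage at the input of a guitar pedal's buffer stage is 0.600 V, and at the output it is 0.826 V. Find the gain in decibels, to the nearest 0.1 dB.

Voltage ratio → dB uses the 20·log₁₀ form:
20·log₁₀(0.826/0.600) = 20·log₁₀(1.377) = 2.8 dB.

2.8 dB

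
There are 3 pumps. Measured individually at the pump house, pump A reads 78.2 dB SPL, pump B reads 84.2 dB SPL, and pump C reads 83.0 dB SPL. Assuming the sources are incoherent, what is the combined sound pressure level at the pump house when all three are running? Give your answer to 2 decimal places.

87.23 dB SPL

Incoherent sources sum as intensities:
L_total = 10·log₁₀(10^(78.2/10) + 10^(84.2/10) + 10^(83.0/10)) = 10·log₁₀(528600000) = 87.23 dB SPL.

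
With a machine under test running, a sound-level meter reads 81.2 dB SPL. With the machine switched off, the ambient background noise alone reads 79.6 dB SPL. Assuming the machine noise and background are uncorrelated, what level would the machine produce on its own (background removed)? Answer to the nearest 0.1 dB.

76.1 dB SPL

Background correction is a power subtraction:
L_src = 10·log₁₀(10^(81.2/10) − 10^(79.6/10)) = 10·log₁₀(40620000) = 76.1 dB SPL.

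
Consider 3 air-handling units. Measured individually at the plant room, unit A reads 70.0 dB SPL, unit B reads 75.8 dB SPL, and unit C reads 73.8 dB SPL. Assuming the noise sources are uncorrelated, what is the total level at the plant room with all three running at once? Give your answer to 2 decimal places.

Uncorrelated sources add in intensity (power), not in dB.
L_total = 10·log₁₀(10^(70.0/10) + 10^(75.8/10) + 10^(73.8/10)) = 10·log₁₀(72010000) = 78.57 dB SPL.

78.57 dB SPL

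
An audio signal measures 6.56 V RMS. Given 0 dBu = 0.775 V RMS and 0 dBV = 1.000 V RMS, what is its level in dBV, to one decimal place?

+16.3 dBV

dBV = 20·log₁₀(V / 1.000 V).
20·log₁₀(6.56/1.000) = +16.3 dBV.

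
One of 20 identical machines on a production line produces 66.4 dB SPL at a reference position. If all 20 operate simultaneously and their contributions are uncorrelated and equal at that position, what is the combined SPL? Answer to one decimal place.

20 equal incoherent sources raise the level by 10·log₁₀(20) = 13.01 dB.
L_total = 66.4 + 13.01 = 79.4 dB SPL.

79.4 dB SPL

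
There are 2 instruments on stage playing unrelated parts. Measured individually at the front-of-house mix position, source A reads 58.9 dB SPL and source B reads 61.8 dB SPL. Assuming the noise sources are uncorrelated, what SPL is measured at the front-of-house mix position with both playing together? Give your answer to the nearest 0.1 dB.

Incoherent sources sum as intensities:
L_total = 10·log₁₀(10^(58.9/10) + 10^(61.8/10)) = 10·log₁₀(2290000) = 63.6 dB SPL.

63.6 dB SPL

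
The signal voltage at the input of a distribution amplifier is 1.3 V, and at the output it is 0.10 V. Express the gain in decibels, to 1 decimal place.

-22.3 dB

Voltage ratio → dB uses the 20·log₁₀ form:
20·log₁₀(0.10/1.3) = 20·log₁₀(0.07692) = -22.3 dB.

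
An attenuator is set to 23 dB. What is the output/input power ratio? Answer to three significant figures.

0.00501

Power ratio = 10^(dB/10).
10^(-23/10) = 10^(-2.300) = 0.00501.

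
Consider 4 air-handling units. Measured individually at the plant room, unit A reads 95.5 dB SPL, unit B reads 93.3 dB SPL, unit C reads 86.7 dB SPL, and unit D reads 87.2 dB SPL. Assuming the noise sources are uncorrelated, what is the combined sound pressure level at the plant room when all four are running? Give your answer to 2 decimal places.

Incoherent sources sum as intensities:
L_total = 10·log₁₀(10^(95.5/10) + 10^(93.3/10) + 10^(86.7/10) + 10^(87.2/10)) = 10·log₁₀(6679000000) = 98.25 dB SPL.

98.25 dB SPL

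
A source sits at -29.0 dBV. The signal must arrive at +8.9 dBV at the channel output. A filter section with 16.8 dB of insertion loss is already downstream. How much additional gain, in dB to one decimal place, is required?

54.7 dB

The required make-up gain is the shortfall in the dB sum.
G = +8.9 − (-29.0) + 16.8 = 54.7 dB.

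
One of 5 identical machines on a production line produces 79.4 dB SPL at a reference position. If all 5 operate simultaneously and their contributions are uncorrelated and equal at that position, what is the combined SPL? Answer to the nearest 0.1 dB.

5 equal incoherent sources raise the level by 10·log₁₀(5) = 6.99 dB.
L_total = 79.4 + 6.99 = 86.4 dB SPL.

86.4 dB SPL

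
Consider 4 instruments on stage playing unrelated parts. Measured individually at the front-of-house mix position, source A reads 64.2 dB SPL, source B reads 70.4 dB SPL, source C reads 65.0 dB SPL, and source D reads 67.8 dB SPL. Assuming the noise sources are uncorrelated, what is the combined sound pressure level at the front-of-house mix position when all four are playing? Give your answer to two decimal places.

73.58 dB SPL

Uncorrelated sources add in intensity (power), not in dB.
L_total = 10·log₁₀(10^(64.2/10) + 10^(70.4/10) + 10^(65.0/10) + 10^(67.8/10)) = 10·log₁₀(22780000) = 73.58 dB SPL.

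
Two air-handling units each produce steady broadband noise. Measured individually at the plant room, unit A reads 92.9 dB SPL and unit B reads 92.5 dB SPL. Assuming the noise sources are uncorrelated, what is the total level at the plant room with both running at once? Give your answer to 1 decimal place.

Incoherent sources sum as intensities:
L_total = 10·log₁₀(10^(92.9/10) + 10^(92.5/10)) = 10·log₁₀(3728000000) = 95.7 dB SPL.

95.7 dB SPL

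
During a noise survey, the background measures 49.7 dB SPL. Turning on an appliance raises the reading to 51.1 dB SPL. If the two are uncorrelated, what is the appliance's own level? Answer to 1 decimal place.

Background correction is a power subtraction:
L_src = 10·log₁₀(10^(51.1/10) − 10^(49.7/10)) = 10·log₁₀(35500) = 45.5 dB SPL.

45.5 dB SPL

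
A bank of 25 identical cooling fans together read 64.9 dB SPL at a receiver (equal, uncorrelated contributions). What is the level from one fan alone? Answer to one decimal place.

25 equal incoherent sources add 10·log₁₀(25) = 13.98 dB over one source.
L_one = 64.9 − 13.98 = 50.9 dB SPL.

50.9 dB SPL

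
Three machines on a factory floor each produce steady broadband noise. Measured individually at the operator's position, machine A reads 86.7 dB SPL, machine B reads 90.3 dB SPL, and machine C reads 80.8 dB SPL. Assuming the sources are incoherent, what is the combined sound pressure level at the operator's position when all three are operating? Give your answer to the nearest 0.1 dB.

Incoherent sources sum as intensities:
L_total = 10·log₁₀(10^(86.7/10) + 10^(90.3/10) + 10^(80.8/10)) = 10·log₁₀(1659000000) = 92.2 dB SPL.

92.2 dB SPL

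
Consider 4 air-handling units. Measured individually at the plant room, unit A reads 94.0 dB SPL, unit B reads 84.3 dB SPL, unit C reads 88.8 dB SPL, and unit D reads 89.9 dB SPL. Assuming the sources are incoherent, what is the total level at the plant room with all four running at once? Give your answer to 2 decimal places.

Uncorrelated sources add in intensity (power), not in dB.
L_total = 10·log₁₀(10^(94.0/10) + 10^(84.3/10) + 10^(88.8/10) + 10^(89.9/10)) = 10·log₁₀(4517000000) = 96.55 dB SPL.

96.55 dB SPL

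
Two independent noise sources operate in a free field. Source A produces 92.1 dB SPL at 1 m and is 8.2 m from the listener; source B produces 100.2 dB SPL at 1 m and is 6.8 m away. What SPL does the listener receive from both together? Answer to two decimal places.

At the listener: L_A = 92.1 − 20·log₁₀(8.2) = 73.824 dB; L_B = 100.2 − 20·log₁₀(6.8) = 83.550 dB.
Combined: 10·log₁₀(10^(73.824/10)+10^(83.550/10)) = 83.99 dB SPL.

83.99 dB SPL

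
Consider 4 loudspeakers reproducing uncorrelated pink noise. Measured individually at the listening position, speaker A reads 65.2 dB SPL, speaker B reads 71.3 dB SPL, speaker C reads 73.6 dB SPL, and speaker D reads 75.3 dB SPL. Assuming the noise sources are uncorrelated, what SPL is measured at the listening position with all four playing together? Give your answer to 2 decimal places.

Add the sources as powers (linear), then convert back to dB:
L_total = 10·log₁₀(10^(65.2/10) + 10^(71.3/10) + 10^(73.6/10) + 10^(75.3/10)) = 10·log₁₀(73590000) = 78.67 dB SPL.

78.67 dB SPL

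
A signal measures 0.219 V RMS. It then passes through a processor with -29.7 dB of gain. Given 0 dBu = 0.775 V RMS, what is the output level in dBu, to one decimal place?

Input level: 20·log₁₀(0.219/0.775) = -10.98 dBu.
Output: -10.98 − 29.7 = -40.7 dBu.

-40.7 dBu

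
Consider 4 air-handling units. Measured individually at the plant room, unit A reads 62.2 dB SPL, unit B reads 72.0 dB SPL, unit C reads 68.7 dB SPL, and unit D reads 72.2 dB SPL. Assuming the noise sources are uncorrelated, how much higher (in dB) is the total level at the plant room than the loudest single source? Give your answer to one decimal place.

4.0 dB

Incoherent sources sum as intensities:
L_total = 10·log₁₀(10^(62.2/10) + 10^(72.0/10) + 10^(68.7/10) + 10^(72.2/10)) = 76.18 dB SPL.
Excess over the loudest (72.2 dB): 76.18 − 72.2 = 4.0 dB.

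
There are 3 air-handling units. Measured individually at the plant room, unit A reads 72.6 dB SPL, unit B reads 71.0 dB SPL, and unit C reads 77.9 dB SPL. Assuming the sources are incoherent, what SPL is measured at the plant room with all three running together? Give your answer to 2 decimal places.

79.66 dB SPL

Uncorrelated sources add in intensity (power), not in dB.
L_total = 10·log₁₀(10^(72.6/10) + 10^(71.0/10) + 10^(77.9/10)) = 10·log₁₀(92450000) = 79.66 dB SPL.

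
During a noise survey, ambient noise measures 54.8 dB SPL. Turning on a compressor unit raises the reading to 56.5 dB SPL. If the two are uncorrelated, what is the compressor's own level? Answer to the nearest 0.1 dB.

Subtract intensities: L_src = 10·log₁₀(10^(L_total/10) − 10^(L_bg/10)).
L_src = 10·log₁₀(10^(56.5/10) − 10^(54.8/10)) = 10·log₁₀(144700) = 51.6 dB SPL.

51.6 dB SPL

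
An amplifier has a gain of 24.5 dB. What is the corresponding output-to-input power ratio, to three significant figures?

Power ratio = 10^(dB/10).
10^(24.5/10) = 10^(2.450) = 282.

282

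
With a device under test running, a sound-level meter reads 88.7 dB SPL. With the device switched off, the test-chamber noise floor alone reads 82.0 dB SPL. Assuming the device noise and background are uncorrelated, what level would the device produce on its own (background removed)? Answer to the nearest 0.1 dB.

87.7 dB SPL

Subtract intensities: L_src = 10·log₁₀(10^(L_total/10) − 10^(L_bg/10)).
L_src = 10·log₁₀(10^(88.7/10) − 10^(82.0/10)) = 10·log₁₀(582800000) = 87.7 dB SPL.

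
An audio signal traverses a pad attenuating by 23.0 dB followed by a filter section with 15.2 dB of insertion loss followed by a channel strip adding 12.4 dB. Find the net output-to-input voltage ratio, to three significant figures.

Net gain = (−23.0) + (−15.2) + 12.4 = -25.8 dB.
Voltage ratio = 10^(-25.8/20) = 0.0513.

0.0513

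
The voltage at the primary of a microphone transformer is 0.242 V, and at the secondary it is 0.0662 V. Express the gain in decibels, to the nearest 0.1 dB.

-11.3 dB

Voltage is an amplitude quantity, so gain = 20·log₁₀(V_out/V_in).
20·log₁₀(0.0662/0.242) = 20·log₁₀(0.2736) = -11.3 dB.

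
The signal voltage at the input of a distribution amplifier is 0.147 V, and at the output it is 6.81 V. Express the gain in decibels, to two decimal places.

33.32 dB

Voltage ratio → dB uses the 20·log₁₀ form:
20·log₁₀(6.81/0.147) = 20·log₁₀(46.33) = 33.32 dB.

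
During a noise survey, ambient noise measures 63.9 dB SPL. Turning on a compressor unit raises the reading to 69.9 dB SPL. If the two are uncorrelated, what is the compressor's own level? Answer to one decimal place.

Background correction is a power subtraction:
L_src = 10·log₁₀(10^(69.9/10) − 10^(63.9/10)) = 10·log₁₀(7318000) = 68.6 dB SPL.

68.6 dB SPL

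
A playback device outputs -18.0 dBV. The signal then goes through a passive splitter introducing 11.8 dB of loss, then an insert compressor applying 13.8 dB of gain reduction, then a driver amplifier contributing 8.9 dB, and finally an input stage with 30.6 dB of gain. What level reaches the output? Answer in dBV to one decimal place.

Gain stages sum in dB:
-18.0 − 11.8 − 13.8 + 8.9 + 30.6 = -4.1 dBV.

-4.1 dBV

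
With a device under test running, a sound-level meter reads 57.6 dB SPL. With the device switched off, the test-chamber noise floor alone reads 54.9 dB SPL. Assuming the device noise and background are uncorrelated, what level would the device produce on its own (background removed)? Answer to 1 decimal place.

Background correction is a power subtraction:
L_src = 10·log₁₀(10^(57.6/10) − 10^(54.9/10)) = 10·log₁₀(266400) = 54.3 dB SPL.

54.3 dB SPL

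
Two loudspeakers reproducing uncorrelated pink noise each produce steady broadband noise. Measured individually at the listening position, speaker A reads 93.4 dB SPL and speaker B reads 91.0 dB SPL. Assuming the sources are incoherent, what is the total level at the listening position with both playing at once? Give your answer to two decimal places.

Add the sources as powers (linear), then convert back to dB:
L_total = 10·log₁₀(10^(93.4/10) + 10^(91.0/10)) = 10·log₁₀(3447000000) = 95.37 dB SPL.

95.37 dB SPL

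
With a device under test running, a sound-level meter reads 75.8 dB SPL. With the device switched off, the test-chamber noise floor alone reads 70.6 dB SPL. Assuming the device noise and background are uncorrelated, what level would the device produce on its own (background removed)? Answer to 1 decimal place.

74.2 dB SPL

Remove the background by subtracting linear intensities:
L_src = 10·log₁₀(10^(75.8/10) − 10^(70.6/10)) = 10·log₁₀(26540000) = 74.2 dB SPL.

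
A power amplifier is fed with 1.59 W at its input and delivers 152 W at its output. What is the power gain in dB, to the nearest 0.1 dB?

For a power ratio, dB = 10·log₁₀(P₂/P₁).
10·log₁₀(152/1.59) = 10·log₁₀(95.60) = 19.8 dB.

19.8 dB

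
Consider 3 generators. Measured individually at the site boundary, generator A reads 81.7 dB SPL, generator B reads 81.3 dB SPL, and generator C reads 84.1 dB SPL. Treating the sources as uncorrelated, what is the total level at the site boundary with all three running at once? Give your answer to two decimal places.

87.32 dB SPL

Add the sources as powers (linear), then convert back to dB:
L_total = 10·log₁₀(10^(81.7/10) + 10^(81.3/10) + 10^(84.1/10)) = 10·log₁₀(539800000) = 87.32 dB SPL.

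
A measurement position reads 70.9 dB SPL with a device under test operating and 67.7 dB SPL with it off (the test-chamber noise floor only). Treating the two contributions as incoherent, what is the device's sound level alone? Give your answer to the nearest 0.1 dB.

68.1 dB SPL

Remove the background by subtracting linear intensities:
L_src = 10·log₁₀(10^(70.9/10) − 10^(67.7/10)) = 10·log₁₀(6414000) = 68.1 dB SPL.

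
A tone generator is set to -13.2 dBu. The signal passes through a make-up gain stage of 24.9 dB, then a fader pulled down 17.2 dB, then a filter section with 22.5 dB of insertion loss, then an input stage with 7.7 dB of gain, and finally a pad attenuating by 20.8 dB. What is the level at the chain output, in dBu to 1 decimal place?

-41.1 dBu

Cascaded gains and losses add directly in dB.
-13.2 + 24.9 − 17.2 − 22.5 + 7.7 − 20.8 = -41.1 dBu.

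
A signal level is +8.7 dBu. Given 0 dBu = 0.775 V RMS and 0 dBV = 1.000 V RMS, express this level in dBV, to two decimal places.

+6.49 dBV

The offset between the scales is 20·log₁₀(0.775/1.000) = −2.214 dB.
So dBV = +8.7 − 2.214 = +6.49 dBV.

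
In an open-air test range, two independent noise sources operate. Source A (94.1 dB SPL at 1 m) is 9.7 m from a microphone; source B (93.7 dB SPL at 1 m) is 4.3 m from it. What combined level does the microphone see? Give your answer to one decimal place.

81.9 dB SPL

At the listener: L_A = 94.1 − 20·log₁₀(9.7) = 74.36 dB; L_B = 93.7 − 20·log₁₀(4.3) = 81.03 dB.
Combined: 10·log₁₀(10^(74.36/10)+10^(81.03/10)) = 81.9 dB SPL.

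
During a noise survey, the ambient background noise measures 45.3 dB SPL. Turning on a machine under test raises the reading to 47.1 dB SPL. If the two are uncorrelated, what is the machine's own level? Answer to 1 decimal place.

42.4 dB SPL

Subtract intensities: L_src = 10·log₁₀(10^(L_total/10) − 10^(L_bg/10)).
L_src = 10·log₁₀(10^(47.1/10) − 10^(45.3/10)) = 10·log₁₀(17400) = 42.4 dB SPL.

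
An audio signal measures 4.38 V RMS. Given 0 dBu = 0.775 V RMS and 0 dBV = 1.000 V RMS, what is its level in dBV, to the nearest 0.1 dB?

dBV = 20·log₁₀(V / 1.000 V).
20·log₁₀(4.38/1.000) = +12.8 dBV.

+12.8 dBV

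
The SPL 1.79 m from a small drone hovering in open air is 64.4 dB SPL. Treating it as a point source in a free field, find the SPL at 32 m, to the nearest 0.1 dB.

Free-field point source: level drops by 20·log₁₀ of the distance ratio.
ΔL = −20·log₁₀(32/1.79) = -25.05 dB, so L₂ = 64.4 + (-25.05) = 39.4 dB SPL.

39.4 dB SPL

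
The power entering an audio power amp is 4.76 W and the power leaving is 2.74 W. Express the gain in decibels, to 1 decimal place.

For a power ratio, dB = 10·log₁₀(P₂/P₁).
10·log₁₀(2.74/4.76) = 10·log₁₀(0.5756) = -2.4 dB.

-2.4 dB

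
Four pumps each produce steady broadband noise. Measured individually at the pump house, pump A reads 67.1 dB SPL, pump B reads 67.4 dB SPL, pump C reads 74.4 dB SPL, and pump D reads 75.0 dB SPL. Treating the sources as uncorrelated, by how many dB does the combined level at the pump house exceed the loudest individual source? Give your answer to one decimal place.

Incoherent sources sum as intensities:
L_total = 10·log₁₀(10^(67.1/10) + 10^(67.4/10) + 10^(74.4/10) + 10^(75.0/10)) = 78.44 dB SPL.
Excess over the loudest (75.0 dB): 78.44 − 75.0 = 3.4 dB.

3.4 dB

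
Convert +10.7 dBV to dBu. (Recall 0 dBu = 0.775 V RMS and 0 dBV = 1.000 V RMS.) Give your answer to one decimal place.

+12.9 dBu

The offset between the scales is 20·log₁₀(0.775/1.000) = −2.214 dB.
So dBu = +10.7 + 2.214 = +12.9 dBu.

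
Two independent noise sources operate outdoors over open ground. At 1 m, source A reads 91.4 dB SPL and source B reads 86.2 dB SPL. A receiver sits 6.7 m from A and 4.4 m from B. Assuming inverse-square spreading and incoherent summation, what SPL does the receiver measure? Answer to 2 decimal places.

At the listener: L_A = 91.4 − 20·log₁₀(6.7) = 74.879 dB; L_B = 86.2 − 20·log₁₀(4.4) = 73.331 dB.
Combined: 10·log₁₀(10^(74.879/10)+10^(73.331/10)) = 77.18 dB SPL.

77.18 dB SPL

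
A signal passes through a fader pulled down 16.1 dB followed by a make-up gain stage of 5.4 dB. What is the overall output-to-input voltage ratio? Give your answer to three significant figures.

0.292

Net gain = (−16.1) + 5.4 = -10.7 dB.
Voltage ratio = 10^(-10.7/20) = 0.292.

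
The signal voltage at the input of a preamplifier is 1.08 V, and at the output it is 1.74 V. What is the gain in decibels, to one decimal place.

Voltage is an amplitude quantity, so gain = 20·log₁₀(V_out/V_in).
20·log₁₀(1.74/1.08) = 20·log₁₀(1.611) = 4.1 dB.

4.1 dB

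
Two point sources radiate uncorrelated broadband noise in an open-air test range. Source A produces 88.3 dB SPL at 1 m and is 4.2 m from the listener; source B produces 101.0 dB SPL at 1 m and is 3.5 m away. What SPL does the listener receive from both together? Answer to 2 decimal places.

90.28 dB SPL

At the listener: L_A = 88.3 − 20·log₁₀(4.2) = 75.835 dB; L_B = 101.0 − 20·log₁₀(3.5) = 90.119 dB.
Combined: 10·log₁₀(10^(75.835/10)+10^(90.119/10)) = 90.28 dB SPL.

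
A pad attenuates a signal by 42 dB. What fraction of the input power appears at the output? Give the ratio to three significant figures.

Power ratio = 10^(dB/10).
10^(-42/10) = 10^(-4.200) = 0.0000631.

0.0000631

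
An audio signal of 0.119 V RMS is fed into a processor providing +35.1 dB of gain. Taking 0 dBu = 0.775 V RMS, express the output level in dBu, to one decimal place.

Input level: 20·log₁₀(0.119/0.775) = -16.28 dBu.
Output: -16.28 + 35.1 = +18.8 dBu.

+18.8 dBu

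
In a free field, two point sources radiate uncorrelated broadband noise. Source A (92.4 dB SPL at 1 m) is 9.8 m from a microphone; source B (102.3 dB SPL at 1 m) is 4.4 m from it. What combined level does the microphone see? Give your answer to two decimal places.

At the listener: L_A = 92.4 − 20·log₁₀(9.8) = 72.575 dB; L_B = 102.3 − 20·log₁₀(4.4) = 89.431 dB.
Combined: 10·log₁₀(10^(72.575/10)+10^(89.431/10)) = 89.52 dB SPL.

89.52 dB SPL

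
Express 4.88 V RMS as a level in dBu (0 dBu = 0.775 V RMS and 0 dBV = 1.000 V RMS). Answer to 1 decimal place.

+16.0 dBu

dBu = 20·log₁₀(V / 0.775 V).
20·log₁₀(4.88/0.775) = +16.0 dBu.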